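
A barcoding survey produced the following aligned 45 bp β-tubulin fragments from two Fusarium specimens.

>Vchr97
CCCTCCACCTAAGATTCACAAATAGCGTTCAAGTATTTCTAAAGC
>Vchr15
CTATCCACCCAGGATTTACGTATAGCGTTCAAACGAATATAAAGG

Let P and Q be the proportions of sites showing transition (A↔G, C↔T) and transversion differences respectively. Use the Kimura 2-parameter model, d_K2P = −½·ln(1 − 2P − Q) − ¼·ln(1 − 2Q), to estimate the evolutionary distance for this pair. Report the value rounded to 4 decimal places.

0.4131

Differing sites — 2:C/T (Ti); 3:C/A (Tv); 10:T/C (Ti); 12:A/G (Ti); 17:C/T (Ti); 20:A/G (Ti); 21:A/T (Tv); 33:G/A (Ti); 34:T/C (Ti); 35:A/G (Ti); 36:T/A (Tv); 37:T/A (Tv); 39:C/A (Tv); 45:C/G (Tv).
Of the 14 differences, 8 transitions and 6 transversions over 45 sites: P = 8/45 = 0.177778, Q = 6/45 = 0.133333.
d = −0.5·ln(0.511111) − 0.25·ln(0.733334) = −0.5·(-0.671168) − 0.25·(-0.310154) = 0.4131.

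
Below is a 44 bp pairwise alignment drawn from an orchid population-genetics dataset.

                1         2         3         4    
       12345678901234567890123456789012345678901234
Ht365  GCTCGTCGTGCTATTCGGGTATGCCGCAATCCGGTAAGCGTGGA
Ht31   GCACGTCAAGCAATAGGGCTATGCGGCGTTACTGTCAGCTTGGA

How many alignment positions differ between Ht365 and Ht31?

14

Differing sites — 3:T/A; 8:G/A; 9:T/A; 12:T/A; 15:T/A; 16:C/G; 19:G/C; 25:C/G; 28:A/G; 29:A/T; 31:C/A; 33:G/T; 36:A/C; 40:G/T.
That gives 14 mismatches out of 44 aligned sites, so the Hamming distance is 14.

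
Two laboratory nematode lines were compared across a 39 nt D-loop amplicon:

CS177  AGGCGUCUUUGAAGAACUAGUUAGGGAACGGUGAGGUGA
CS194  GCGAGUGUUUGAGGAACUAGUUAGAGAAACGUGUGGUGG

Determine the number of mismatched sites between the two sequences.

10

Mismatches occur at site 1 (A→G), site 2 (G→C), site 4 (C→A), site 7 (C→G), site 13 (A→G), site 25 (G→A), site 29 (C→A), site 30 (G→C), site 34 (A→U), site 39 (A→G).
That gives 10 mismatches out of 39 aligned sites, so the Hamming distance is 10.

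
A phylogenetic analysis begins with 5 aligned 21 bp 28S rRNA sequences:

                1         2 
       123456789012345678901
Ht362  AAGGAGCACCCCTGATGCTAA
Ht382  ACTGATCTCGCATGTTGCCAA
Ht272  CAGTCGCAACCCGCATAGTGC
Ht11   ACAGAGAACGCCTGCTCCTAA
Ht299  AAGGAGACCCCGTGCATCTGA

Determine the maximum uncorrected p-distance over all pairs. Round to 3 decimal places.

Pairwise Hamming distances:
  Ht362 vs Ht382: 8
  Ht362 vs Ht272: 10
  Ht362 vs Ht11: 6
  Ht362 vs Ht299: 7
  Ht382 vs Ht272: 18
  Ht382 vs Ht11: 8
  Ht382 vs Ht299: 12
  Ht272 vs Ht11: 15
  Ht272 vs Ht299: 14
  Ht11 vs Ht299: 8
The largest is 18 mismatches, between Ht382 and Ht272; p = 18/21 = 0.857.

0.857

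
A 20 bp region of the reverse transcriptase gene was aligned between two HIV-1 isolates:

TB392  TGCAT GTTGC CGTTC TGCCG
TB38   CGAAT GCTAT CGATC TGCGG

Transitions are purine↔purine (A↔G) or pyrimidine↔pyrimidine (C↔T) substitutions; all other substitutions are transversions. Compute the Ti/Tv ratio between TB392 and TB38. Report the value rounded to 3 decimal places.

The sequences differ at positions 1 (T/C, transition), 3 (C/A, transversion), 7 (T/C, transition), 9 (G/A, transition), 10 (C/T, transition), 13 (T/A, transversion), 19 (C/G, transversion).
Of the 7 differences, 4 transitions and 3 transversions, so Ti/Tv = 4/3 = 1.333.

1.333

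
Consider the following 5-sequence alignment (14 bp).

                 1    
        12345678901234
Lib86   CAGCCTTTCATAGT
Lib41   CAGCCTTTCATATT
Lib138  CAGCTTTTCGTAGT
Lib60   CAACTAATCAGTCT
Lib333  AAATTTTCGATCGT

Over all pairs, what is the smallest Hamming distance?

1

Pairwise Hamming distances:
  Lib86 vs Lib41: 1
  Lib86 vs Lib138: 2
  Lib86 vs Lib60: 7
  Lib86 vs Lib333: 7
  Lib41 vs Lib138: 3
  Lib41 vs Lib60: 7
  Lib41 vs Lib333: 8
  Lib138 vs Lib60: 7
  Lib138 vs Lib333: 7
  Lib60 vs Lib333: 9
The smallest is 1, between Lib86 and Lib41.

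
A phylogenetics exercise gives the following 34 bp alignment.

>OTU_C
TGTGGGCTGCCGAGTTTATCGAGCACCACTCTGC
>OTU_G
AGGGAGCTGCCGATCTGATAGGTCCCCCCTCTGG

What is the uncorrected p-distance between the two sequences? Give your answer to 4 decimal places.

0.3529

Differing sites — 1:T/A; 3:T/G; 5:G/A; 14:G/T; 15:T/C; 17:T/G; 20:C/A; 22:A/G; 23:G/T; 25:A/C; 28:A/C; 34:C/G.
There are 12 differences over 34 sites, so p = 12/34 = 0.3529.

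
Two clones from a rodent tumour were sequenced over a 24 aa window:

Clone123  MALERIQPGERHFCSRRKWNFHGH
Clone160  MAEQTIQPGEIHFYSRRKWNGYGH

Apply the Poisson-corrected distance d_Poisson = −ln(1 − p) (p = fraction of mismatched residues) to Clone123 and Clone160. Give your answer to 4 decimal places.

0.3448

Mismatches occur at site 3 (L↔E), site 4 (E↔Q), site 5 (R↔T), site 11 (R↔I), site 14 (C↔Y), site 21 (F↔G), site 22 (H↔Y).
p = 7/24 = 0.291667.
d = −ln(1 − 0.291667) = −ln(0.708333) = 0.3448.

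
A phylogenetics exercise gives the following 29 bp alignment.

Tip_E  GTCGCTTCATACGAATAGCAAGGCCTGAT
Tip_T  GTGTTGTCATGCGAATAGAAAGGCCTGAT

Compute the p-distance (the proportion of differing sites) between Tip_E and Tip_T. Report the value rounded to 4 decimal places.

0.2069

Differing sites — 3:C/G; 4:G/T; 5:C/T; 6:T/G; 11:A/G; 19:C/A.
There are 6 differences over 29 sites, so p = 6/29 = 0.2069.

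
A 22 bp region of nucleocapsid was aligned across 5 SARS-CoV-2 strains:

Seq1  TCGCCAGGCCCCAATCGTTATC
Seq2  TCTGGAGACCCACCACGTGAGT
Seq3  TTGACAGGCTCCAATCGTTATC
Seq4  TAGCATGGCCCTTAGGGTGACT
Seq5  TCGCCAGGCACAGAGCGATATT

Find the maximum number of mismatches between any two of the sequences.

Pairwise Hamming distances:
  Seq1 vs Seq2: 11
  Seq1 vs Seq3: 3
  Seq1 vs Seq4: 10
  Seq1 vs Seq5: 6
  Seq2 vs Seq3: 13
  Seq2 vs Seq4: 12
  Seq2 vs Seq5: 11
  Seq3 vs Seq4: 12
  Seq3 vs Seq5: 8
  Seq4 vs Seq5: 10
The largest is 13, between Seq2 and Seq3.

13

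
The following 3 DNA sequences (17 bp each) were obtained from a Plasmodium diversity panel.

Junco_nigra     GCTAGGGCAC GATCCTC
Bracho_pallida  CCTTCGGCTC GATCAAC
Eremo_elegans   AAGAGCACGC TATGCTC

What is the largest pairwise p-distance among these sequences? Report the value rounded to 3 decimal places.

0.706

Pairwise Hamming distances:
  Junco_nigra vs Bracho_pallida: 6
  Junco_nigra vs Eremo_elegans: 8
  Bracho_pallida vs Eremo_elegans: 12
The largest is 12 mismatches, between Bracho_pallida and Eremo_elegans; p = 12/17 = 0.706.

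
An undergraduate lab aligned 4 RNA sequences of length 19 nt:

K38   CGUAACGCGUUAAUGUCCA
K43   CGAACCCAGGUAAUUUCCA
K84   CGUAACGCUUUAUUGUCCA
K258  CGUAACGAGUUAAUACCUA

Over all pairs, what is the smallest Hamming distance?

Pairwise Hamming distances:
  K38 vs K43: 6
  K38 vs K84: 2
  K38 vs K258: 4
  K43 vs K84: 8
  K43 vs K258: 7
  K84 vs K258: 6
The smallest is 2, between K38 and K84.

2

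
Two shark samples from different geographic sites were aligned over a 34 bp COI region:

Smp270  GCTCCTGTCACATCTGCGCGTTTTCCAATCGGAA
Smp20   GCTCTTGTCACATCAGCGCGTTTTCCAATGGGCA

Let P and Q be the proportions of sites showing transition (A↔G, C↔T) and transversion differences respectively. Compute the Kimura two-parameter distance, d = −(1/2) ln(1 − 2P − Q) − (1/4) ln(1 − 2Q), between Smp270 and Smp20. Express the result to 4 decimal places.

0.1281

Differing sites — 5:C/T (Ti); 15:T/A (Tv); 30:C/G (Tv); 33:A/C (Tv).
Of the 4 differences, 1 transition and 3 transversions over 34 sites: P = 1/34 = 0.029412, Q = 3/34 = 0.088235.
d = −0.5·ln(0.852941) − 0.25·ln(0.823530) = −0.5·(-0.159065) − 0.25·(-0.194155) = 0.1281.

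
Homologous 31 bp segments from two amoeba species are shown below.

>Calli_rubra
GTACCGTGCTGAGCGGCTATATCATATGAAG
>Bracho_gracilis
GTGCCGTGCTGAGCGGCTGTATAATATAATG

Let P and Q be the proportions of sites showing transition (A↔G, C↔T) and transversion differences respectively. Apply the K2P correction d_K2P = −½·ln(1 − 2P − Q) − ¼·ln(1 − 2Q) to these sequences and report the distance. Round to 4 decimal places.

Differing sites — 3:A/G (Ti); 19:A/G (Ti); 23:C/A (Tv); 28:G/A (Ti); 30:A/T (Tv).
Of the 5 differences, 3 transitions and 2 transversions over 31 sites: P = 3/31 = 0.096774, Q = 2/31 = 0.064516.
d = −0.5·ln(0.741936) − 0.25·ln(0.870968) = −0.5·(-0.298492) − 0.25·(-0.138150) = 0.1838.

0.1838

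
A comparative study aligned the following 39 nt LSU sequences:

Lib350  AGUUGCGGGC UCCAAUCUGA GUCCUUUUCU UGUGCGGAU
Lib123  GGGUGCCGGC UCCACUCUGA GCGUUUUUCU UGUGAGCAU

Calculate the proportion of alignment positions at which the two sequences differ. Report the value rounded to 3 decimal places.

Mismatches occur at site 1 (A/G), site 3 (U/G), site 7 (G/C), site 15 (A/C), site 22 (U/C), site 23 (C/G), site 24 (C/U), site 35 (C/A), site 37 (G/C).
There are 9 differences over 39 sites, so p = 9/39 = 0.231.

0.231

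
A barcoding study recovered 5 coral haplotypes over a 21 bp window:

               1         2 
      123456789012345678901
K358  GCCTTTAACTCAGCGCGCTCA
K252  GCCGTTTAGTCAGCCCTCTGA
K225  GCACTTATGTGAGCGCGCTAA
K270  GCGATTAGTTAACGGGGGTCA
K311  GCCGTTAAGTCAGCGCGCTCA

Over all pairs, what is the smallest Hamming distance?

Pairwise Hamming distances:
  K358 vs K252: 6
  K358 vs K225: 6
  K358 vs K270: 9
  K358 vs K311: 2
  K252 vs K225: 8
  K252 vs K270: 13
  K252 vs K311: 4
  K225 vs K270: 10
  K225 vs K311: 5
  K270 vs K311: 9
The smallest is 2, between K358 and K311.

2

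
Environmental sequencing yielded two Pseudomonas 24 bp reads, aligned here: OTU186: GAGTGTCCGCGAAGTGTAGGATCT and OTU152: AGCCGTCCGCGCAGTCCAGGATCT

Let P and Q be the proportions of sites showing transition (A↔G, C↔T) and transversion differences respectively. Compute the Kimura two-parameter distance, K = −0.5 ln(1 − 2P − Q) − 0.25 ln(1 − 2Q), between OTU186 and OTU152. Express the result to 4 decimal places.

0.3785

Differing sites — 1:G/A (Ti); 2:A/G (Ti); 3:G/C (Tv); 4:T/C (Ti); 12:A/C (Tv); 16:G/C (Tv); 17:T/C (Ti).
Of the 7 differences, 4 transitions and 3 transversions over 24 sites: P = 4/24 = 0.166667, Q = 3/24 = 0.125000.
d = −0.5·ln(0.541666) − 0.25·ln(0.750000) = −0.5·(-0.613106) − 0.25·(-0.287682) = 0.3785.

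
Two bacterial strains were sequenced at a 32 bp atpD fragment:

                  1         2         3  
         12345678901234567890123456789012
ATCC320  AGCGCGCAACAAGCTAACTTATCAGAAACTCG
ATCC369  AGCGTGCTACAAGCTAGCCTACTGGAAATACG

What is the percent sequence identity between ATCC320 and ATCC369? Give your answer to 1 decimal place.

Mismatches occur at site 5 (C→T), site 8 (A→T), site 17 (A→G), site 19 (T→C), site 22 (T→C), site 23 (C→T), site 24 (A→G), site 29 (C→T), site 30 (T→A).
23 of the 32 sites match, so the percent identity is 23/32 × 100 = 71.9%.

71.9%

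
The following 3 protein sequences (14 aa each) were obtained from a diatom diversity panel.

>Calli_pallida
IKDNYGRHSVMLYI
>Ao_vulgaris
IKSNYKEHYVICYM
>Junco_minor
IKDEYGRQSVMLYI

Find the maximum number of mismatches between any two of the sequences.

9

Pairwise Hamming distances:
  Calli_pallida vs Ao_vulgaris: 7
  Calli_pallida vs Junco_minor: 2
  Ao_vulgaris vs Junco_minor: 9
The largest is 9, between Ao_vulgaris and Junco_minor.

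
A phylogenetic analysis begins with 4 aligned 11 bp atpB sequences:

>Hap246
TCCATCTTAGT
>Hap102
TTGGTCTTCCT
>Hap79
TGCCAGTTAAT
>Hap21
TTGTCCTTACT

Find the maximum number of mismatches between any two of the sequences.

7

Pairwise Hamming distances:
  Hap246 vs Hap102: 5
  Hap246 vs Hap79: 5
  Hap246 vs Hap21: 5
  Hap102 vs Hap79: 7
  Hap102 vs Hap21: 3
  Hap79 vs Hap21: 6
The largest is 7, between Hap102 and Hap79.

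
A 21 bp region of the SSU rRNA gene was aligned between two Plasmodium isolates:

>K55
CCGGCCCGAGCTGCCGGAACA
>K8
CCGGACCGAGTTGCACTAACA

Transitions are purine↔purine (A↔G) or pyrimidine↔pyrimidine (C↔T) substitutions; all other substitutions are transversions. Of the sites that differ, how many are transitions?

The sequences differ at positions 5 (C/A, transversion), 11 (C/T, transition), 15 (C/A, transversion), 16 (G/C, transversion), 17 (G/T, transversion).
Of the 5 differences, 1 transition and 4 transversions, so the answer is 1.

1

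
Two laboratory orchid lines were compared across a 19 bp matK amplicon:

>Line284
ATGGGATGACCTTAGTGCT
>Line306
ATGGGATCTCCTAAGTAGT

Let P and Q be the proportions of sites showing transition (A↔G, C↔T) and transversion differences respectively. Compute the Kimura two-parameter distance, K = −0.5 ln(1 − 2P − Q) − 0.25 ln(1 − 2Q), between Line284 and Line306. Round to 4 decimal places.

Differing sites — 8:G/C (Tv); 9:A/T (Tv); 13:T/A (Tv); 17:G/A (Ti); 18:C/G (Tv).
Of the 5 differences, 1 transition and 4 transversions over 19 sites: P = 1/19 = 0.052632, Q = 4/19 = 0.210526.
d = −0.5·ln(0.684210) − 0.25·ln(0.578948) = −0.5·(-0.379490) − 0.25·(-0.546543) = 0.3264.

0.3264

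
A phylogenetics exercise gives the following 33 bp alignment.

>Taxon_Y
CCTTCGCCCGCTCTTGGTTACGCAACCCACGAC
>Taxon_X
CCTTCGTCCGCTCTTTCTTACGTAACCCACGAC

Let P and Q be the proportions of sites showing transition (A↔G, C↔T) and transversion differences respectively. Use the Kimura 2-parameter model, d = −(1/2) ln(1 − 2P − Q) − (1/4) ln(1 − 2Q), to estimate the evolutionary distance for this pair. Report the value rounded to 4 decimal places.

0.1326

Mismatches occur at site 7 (C→T, transition), site 16 (G→T, transversion), site 17 (G→C, transversion), site 23 (C→T, transition).
Of the 4 differences, 2 transitions and 2 transversions over 33 sites: P = 2/33 = 0.060606, Q = 2/33 = 0.060606.
d = −0.5·ln(0.818182) − 0.25·ln(0.878788) = −0.5·(-0.200670) − 0.25·(-0.129212) = 0.1326.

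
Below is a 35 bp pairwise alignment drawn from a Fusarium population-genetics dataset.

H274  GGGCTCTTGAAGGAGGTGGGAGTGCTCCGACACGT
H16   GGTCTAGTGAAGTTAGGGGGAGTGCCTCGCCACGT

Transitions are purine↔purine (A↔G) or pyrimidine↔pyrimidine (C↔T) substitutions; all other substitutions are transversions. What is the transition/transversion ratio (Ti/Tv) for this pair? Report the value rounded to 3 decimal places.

0.429

Differing sites — 3:G/T (Tv); 6:C/A (Tv); 7:T/G (Tv); 13:G/T (Tv); 14:A/T (Tv); 15:G/A (Ti); 17:T/G (Tv); 26:T/C (Ti); 27:C/T (Ti); 30:A/C (Tv).
Of the 10 differences, 3 transitions and 7 transversions, so Ti/Tv = 3/7 = 0.429.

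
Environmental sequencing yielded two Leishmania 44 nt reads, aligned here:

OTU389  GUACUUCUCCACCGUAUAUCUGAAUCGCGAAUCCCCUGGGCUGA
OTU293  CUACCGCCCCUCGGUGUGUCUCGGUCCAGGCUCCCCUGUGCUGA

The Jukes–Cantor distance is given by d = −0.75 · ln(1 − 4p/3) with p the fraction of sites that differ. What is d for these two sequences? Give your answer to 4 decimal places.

0.4975

The sequences differ at positions 1 (G/C), 5 (U/C), 6 (U/G), 8 (U/C), 11 (A/U), 13 (C/G), 16 (A/G), 18 (A/G), 22 (G/C), 23 (A/G), 24 (A/G), 27 (G/C), 28 (C/A), 30 (A/G), 31 (A/C), 39 (G/U).
p = 16/44 = 0.363636.
d = −0.75 · ln(1 − (4/3)·0.363636) = −0.75 · ln(0.515152) = −0.75 · (-0.663293) = 0.4975.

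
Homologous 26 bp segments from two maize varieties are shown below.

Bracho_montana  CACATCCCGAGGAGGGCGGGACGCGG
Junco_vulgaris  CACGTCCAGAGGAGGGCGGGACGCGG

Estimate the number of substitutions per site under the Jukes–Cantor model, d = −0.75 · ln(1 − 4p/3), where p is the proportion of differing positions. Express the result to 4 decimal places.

Mismatches occur at site 4 (A↔G), site 8 (C↔A).
p = 2/26 = 0.076923.
d = −0.75 · ln(1 − (4/3)·0.076923) = −0.75 · ln(0.897436) = −0.75 · (-0.108213) = 0.0812.

0.0812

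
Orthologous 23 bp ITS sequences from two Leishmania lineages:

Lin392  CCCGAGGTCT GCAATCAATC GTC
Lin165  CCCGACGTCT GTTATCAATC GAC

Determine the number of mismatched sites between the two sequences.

4

Mismatches occur at site 6 (G↔C), site 12 (C↔T), site 13 (A↔T), site 22 (T↔A).
That gives 4 mismatches out of 23 aligned sites, so the Hamming distance is 4.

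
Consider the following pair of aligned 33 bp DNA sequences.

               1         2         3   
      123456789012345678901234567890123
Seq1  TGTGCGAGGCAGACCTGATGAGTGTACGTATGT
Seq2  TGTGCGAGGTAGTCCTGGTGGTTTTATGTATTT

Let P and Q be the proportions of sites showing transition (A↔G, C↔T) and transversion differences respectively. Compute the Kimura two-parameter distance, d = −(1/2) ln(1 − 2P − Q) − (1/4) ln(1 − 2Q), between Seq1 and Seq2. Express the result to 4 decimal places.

Differing sites — 10:C/T (Ti); 13:A/T (Tv); 18:A/G (Ti); 21:A/G (Ti); 22:G/T (Tv); 24:G/T (Tv); 27:C/T (Ti); 32:G/T (Tv).
Of the 8 differences, 4 transitions and 4 transversions over 33 sites: P = 4/33 = 0.121212, Q = 4/33 = 0.121212.
d = −0.5·ln(0.636364) − 0.25·ln(0.757576) = −0.5·(-0.451985) − 0.25·(-0.277631) = 0.2954.

0.2954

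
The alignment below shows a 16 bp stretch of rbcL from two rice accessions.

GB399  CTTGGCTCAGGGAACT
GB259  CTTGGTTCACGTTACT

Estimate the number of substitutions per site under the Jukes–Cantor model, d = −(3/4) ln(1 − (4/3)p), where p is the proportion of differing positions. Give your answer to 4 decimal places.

0.3041

Mismatches occur at site 6 (C↔T), site 10 (G↔C), site 12 (G↔T), site 13 (A↔T).
p = 4/16 = 0.250000.
d = −0.75 · ln(1 − (4/3)·0.250000) = −0.75 · ln(0.666667) = −0.75 · (-0.405465) = 0.3041.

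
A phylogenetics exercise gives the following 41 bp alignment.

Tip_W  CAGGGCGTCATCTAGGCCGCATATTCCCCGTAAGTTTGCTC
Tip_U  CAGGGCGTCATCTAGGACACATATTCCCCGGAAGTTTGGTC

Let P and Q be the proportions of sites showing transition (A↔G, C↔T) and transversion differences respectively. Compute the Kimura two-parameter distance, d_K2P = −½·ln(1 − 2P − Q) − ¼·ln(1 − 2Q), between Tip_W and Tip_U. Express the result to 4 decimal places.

0.1046

The sequences differ at positions 17 (C/A, transversion), 19 (G/A, transition), 31 (T/G, transversion), 39 (C/G, transversion).
Of the 4 differences, 1 transition and 3 transversions over 41 sites: P = 1/41 = 0.024390, Q = 3/41 = 0.073171.
d = −0.5·ln(0.878049) − 0.25·ln(0.853658) = −0.5·(-0.130053) − 0.25·(-0.158225) = 0.1046.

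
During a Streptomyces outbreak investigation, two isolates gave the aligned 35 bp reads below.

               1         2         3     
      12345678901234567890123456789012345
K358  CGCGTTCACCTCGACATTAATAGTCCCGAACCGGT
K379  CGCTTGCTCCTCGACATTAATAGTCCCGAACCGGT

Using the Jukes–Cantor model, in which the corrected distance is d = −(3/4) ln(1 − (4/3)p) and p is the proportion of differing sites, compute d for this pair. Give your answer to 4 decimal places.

0.0910

Mismatches occur at site 4 (G→T), site 6 (T→G), site 8 (A→T).
p = 3/35 = 0.085714.
d = −0.75 · ln(1 − (4/3)·0.085714) = −0.75 · ln(0.885715) = −0.75 · (-0.121360) = 0.0910.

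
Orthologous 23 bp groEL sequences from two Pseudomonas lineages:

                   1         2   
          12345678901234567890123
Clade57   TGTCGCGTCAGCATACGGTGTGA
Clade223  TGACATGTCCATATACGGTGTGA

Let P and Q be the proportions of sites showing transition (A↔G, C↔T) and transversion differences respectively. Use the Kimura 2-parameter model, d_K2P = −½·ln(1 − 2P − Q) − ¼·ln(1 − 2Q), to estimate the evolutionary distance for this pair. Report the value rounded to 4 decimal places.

0.3330

Differing sites — 3:T/A (Tv); 5:G/A (Ti); 6:C/T (Ti); 10:A/C (Tv); 11:G/A (Ti); 12:C/T (Ti).
Of the 6 differences, 4 transitions and 2 transversions over 23 sites: P = 4/23 = 0.173913, Q = 2/23 = 0.086957.
d = −0.5·ln(0.565217) − 0.25·ln(0.826086) = −0.5·(-0.570546) − 0.25·(-0.191056) = 0.3330.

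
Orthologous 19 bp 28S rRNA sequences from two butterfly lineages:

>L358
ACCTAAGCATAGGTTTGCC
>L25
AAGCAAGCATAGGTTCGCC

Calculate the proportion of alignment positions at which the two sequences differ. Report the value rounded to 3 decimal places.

The sequences differ at positions 2 (C/A), 3 (C/G), 4 (T/C), 16 (T/C).
There are 4 differences over 19 sites, so p = 4/19 = 0.211.

0.211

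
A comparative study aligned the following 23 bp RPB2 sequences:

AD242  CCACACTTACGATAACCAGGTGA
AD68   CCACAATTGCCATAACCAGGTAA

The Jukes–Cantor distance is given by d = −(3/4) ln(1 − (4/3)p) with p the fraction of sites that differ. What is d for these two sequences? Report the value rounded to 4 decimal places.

Mismatches occur at site 6 (C→A), site 9 (A→G), site 11 (G→C), site 22 (G→A).
p = 4/23 = 0.173913.
d = −0.75 · ln(1 − (4/3)·0.173913) = −0.75 · ln(0.768116) = −0.75 · (-0.263815) = 0.1979.

0.1979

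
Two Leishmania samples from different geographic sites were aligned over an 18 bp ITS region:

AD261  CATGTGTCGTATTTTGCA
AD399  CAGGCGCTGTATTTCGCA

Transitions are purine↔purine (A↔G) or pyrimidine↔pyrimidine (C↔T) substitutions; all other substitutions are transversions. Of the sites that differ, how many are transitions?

Mismatches occur at site 3 (T→G, transversion), site 5 (T→C, transition), site 7 (T→C, transition), site 8 (C→T, transition), site 15 (T→C, transition).
Of the 5 differences, 4 transitions and 1 transversion, so the answer is 4.

4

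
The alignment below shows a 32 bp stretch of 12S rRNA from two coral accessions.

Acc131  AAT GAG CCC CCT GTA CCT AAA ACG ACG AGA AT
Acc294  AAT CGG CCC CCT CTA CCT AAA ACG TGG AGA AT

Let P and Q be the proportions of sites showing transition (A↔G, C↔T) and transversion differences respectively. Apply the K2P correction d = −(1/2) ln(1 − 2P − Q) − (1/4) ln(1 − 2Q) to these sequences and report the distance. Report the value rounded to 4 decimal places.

0.1757

Mismatches occur at site 4 (G/C, transversion), site 5 (A/G, transition), site 13 (G/C, transversion), site 25 (A/T, transversion), site 26 (C/G, transversion).
Of the 5 differences, 1 transition and 4 transversions over 32 sites: P = 1/32 = 0.031250, Q = 4/32 = 0.125000.
d = −0.5·ln(0.812500) − 0.25·ln(0.750000) = −0.5·(-0.207639) − 0.25·(-0.287682) = 0.1757.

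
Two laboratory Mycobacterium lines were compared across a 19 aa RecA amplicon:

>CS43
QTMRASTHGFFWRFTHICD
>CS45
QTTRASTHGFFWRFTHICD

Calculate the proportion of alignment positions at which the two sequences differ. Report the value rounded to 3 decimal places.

0.053

Differing sites — 3:M/T.
There are 1 differences over 19 sites, so p = 1/19 = 0.053.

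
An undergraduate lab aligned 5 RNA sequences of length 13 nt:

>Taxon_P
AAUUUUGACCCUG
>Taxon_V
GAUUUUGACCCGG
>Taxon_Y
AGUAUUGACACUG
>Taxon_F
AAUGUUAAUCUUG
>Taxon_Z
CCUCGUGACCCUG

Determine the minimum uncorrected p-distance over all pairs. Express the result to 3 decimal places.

Pairwise Hamming distances:
  Taxon_P vs Taxon_V: 2
  Taxon_P vs Taxon_Y: 3
  Taxon_P vs Taxon_F: 4
  Taxon_P vs Taxon_Z: 4
  Taxon_V vs Taxon_Y: 5
  Taxon_V vs Taxon_F: 6
  Taxon_V vs Taxon_Z: 5
  Taxon_Y vs Taxon_F: 6
  Taxon_Y vs Taxon_Z: 5
  Taxon_F vs Taxon_Z: 7
The smallest is 2 mismatches, between Taxon_P and Taxon_V; p = 2/13 = 0.154.

0.154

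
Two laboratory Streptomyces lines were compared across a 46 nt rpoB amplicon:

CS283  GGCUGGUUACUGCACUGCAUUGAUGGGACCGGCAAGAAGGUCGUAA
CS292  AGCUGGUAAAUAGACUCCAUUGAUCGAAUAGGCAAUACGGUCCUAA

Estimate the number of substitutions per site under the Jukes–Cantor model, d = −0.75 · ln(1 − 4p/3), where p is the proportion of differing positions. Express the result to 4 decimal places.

0.3547

Differing sites — 1:G/A; 8:U/A; 10:C/A; 12:G/A; 13:C/G; 17:G/C; 25:G/C; 27:G/A; 29:C/U; 30:C/A; 36:G/U; 38:A/C; 43:G/C.
p = 13/46 = 0.282609.
d = −0.75 · ln(1 − (4/3)·0.282609) = −0.75 · ln(0.623188) = −0.75 · (-0.472907) = 0.3547.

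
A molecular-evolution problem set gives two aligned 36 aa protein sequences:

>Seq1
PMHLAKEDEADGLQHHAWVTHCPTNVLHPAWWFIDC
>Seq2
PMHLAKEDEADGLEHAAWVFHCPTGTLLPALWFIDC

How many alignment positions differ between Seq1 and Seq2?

7

Differing sites — 14:Q/E; 16:H/A; 20:T/F; 25:N/G; 26:V/T; 28:H/L; 31:W/L.
That gives 7 mismatches out of 36 aligned sites, so the Hamming distance is 7.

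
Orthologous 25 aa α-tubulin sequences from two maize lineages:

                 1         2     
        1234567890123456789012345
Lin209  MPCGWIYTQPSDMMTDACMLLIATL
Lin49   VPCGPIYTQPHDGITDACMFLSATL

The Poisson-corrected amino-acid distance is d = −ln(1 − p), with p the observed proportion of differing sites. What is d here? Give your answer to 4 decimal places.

0.3285

Mismatches occur at site 1 (M↔V), site 5 (W↔P), site 11 (S↔H), site 13 (M↔G), site 14 (M↔I), site 20 (L↔F), site 22 (I↔S).
p = 7/25 = 0.280000.
d = −ln(1 − 0.280000) = −ln(0.720000) = 0.3285.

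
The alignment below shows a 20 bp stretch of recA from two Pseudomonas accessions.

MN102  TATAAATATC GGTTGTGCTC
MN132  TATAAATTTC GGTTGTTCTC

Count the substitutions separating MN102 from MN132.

Mismatches occur at site 8 (A→T), site 17 (G→T).
That gives 2 mismatches out of 20 aligned sites, so the Hamming distance is 2.

2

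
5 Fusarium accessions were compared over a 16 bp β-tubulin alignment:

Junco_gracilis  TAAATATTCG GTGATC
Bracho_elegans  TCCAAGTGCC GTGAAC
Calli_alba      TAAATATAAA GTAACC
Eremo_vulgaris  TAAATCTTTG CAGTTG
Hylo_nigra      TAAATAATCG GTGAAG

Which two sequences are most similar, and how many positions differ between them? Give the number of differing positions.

3

Pairwise Hamming distances:
  Junco_gracilis vs Bracho_elegans: 7
  Junco_gracilis vs Calli_alba: 5
  Junco_gracilis vs Eremo_vulgaris: 6
  Junco_gracilis vs Hylo_nigra: 3
  Bracho_elegans vs Calli_alba: 9
  Bracho_elegans vs Eremo_vulgaris: 12
  Bracho_elegans vs Hylo_nigra: 8
  Calli_alba vs Eremo_vulgaris: 10
  Calli_alba vs Hylo_nigra: 7
  Eremo_vulgaris vs Hylo_nigra: 7
The smallest is 3, between Junco_gracilis and Hylo_nigra.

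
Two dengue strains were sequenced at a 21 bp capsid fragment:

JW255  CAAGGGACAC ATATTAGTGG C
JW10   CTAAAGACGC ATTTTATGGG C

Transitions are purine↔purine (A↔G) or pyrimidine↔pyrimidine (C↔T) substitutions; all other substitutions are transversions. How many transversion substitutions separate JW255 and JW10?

Differing sites — 2:A/T (Tv); 4:G/A (Ti); 5:G/A (Ti); 9:A/G (Ti); 13:A/T (Tv); 17:G/T (Tv); 18:T/G (Tv).
Of the 7 differences, 3 transitions and 4 transversions, so the answer is 4.

4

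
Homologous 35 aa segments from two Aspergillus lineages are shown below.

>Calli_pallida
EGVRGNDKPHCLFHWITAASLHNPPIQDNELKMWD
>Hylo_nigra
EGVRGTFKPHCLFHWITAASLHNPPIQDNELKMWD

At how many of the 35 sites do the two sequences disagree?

2

Mismatches occur at site 6 (N→T), site 7 (D→F).
That gives 2 mismatches out of 35 aligned sites, so the Hamming distance is 2.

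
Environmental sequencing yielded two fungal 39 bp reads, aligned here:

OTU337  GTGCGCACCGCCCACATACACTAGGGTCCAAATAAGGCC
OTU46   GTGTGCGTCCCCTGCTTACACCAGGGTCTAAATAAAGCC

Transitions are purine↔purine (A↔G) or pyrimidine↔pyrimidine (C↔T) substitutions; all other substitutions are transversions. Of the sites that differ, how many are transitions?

8

Mismatches occur at site 4 (C/T, transition), site 7 (A/G, transition), site 8 (C/T, transition), site 10 (G/C, transversion), site 13 (C/T, transition), site 14 (A/G, transition), site 16 (A/T, transversion), site 22 (T/C, transition), site 29 (C/T, transition), site 36 (G/A, transition).
Of the 10 differences, 8 transitions and 2 transversions, so the answer is 8.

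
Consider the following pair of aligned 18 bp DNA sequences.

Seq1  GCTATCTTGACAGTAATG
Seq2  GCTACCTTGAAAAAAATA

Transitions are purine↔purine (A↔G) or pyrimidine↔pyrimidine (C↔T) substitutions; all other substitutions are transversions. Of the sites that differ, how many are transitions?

Differing sites — 5:T/C (Ti); 11:C/A (Tv); 13:G/A (Ti); 14:T/A (Tv); 18:G/A (Ti).
Of the 5 differences, 3 transitions and 2 transversions, so the answer is 3.

3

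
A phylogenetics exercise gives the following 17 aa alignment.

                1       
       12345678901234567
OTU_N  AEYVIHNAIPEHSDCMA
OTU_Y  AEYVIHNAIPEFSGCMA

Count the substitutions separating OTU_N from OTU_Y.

Mismatches occur at site 12 (H/F), site 14 (D/G).
That gives 2 mismatches out of 17 aligned sites, so the Hamming distance is 2.

2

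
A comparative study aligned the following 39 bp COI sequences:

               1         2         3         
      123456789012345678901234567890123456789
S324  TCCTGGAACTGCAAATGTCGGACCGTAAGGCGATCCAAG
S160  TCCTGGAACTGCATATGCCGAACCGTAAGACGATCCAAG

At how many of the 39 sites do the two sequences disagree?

4

The sequences differ at positions 14 (A/T), 18 (T/C), 21 (G/A), 30 (G/A).
That gives 4 mismatches out of 39 aligned sites, so the Hamming distance is 4.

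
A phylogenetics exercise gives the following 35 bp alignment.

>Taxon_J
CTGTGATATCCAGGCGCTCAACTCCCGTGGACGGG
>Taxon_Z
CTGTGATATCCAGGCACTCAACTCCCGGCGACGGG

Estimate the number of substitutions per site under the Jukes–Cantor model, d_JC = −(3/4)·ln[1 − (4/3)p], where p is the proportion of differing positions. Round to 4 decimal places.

0.0910

Mismatches occur at site 16 (G/A), site 28 (T/G), site 29 (G/C).
p = 3/35 = 0.085714.
d = −0.75 · ln(1 − (4/3)·0.085714) = −0.75 · ln(0.885715) = −0.75 · (-0.121360) = 0.0910.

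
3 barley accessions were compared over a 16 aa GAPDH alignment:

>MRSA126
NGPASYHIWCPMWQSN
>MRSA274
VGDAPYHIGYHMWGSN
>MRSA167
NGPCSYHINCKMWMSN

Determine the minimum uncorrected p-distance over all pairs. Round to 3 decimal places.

0.250

Pairwise Hamming distances:
  MRSA126 vs MRSA274: 7
  MRSA126 vs MRSA167: 4
  MRSA274 vs MRSA167: 8
The smallest is 4 mismatches, between MRSA126 and MRSA167; p = 4/16 = 0.250.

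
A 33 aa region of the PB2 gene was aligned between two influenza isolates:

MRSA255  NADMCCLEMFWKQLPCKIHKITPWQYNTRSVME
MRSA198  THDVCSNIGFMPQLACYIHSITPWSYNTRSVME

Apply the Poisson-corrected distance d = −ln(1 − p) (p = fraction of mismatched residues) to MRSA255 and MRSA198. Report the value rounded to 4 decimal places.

0.5008

The sequences differ at positions 1 (N/T), 2 (A/H), 4 (M/V), 6 (C/S), 7 (L/N), 8 (E/I), 9 (M/G), 11 (W/M), 12 (K/P), 15 (P/A), 17 (K/Y), 20 (K/S), 25 (Q/S).
p = 13/33 = 0.393939.
d = −ln(1 − 0.393939) = −ln(0.606061) = 0.5008.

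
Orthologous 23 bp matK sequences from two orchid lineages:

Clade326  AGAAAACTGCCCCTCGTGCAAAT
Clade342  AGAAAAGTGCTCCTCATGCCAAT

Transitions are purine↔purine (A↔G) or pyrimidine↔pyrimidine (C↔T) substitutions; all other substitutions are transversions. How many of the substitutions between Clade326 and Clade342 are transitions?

The sequences differ at positions 7 (C/G, transversion), 11 (C/T, transition), 16 (G/A, transition), 20 (A/C, transversion).
Of the 4 differences, 2 transitions and 2 transversions, so the answer is 2.

2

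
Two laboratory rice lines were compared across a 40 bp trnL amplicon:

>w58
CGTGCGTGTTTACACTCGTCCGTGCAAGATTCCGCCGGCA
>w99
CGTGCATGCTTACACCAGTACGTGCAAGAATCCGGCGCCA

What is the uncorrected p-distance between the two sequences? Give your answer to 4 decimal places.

0.2000

The sequences differ at positions 6 (G/A), 9 (T/C), 16 (T/C), 17 (C/A), 20 (C/A), 30 (T/A), 35 (C/G), 38 (G/C).
There are 8 differences over 40 sites, so p = 8/40 = 0.2000.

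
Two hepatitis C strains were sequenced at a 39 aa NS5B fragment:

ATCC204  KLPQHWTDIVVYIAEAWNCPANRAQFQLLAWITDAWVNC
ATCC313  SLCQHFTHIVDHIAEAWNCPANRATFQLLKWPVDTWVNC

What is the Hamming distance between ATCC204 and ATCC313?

11

Differing sites — 1:K/S; 3:P/C; 6:W/F; 8:D/H; 11:V/D; 12:Y/H; 25:Q/T; 30:A/K; 32:I/P; 33:T/V; 35:A/T.
That gives 11 mismatches out of 39 aligned sites, so the Hamming distance is 11.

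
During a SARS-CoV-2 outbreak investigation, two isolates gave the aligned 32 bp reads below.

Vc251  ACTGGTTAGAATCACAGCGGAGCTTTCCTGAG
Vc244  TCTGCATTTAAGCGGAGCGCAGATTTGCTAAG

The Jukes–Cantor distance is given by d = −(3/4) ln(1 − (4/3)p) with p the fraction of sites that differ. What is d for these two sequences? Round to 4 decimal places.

Mismatches occur at site 1 (A↔T), site 5 (G↔C), site 6 (T↔A), site 8 (A↔T), site 9 (G↔T), site 12 (T↔G), site 14 (A↔G), site 15 (C↔G), site 20 (G↔C), site 23 (C↔A), site 27 (C↔G), site 30 (G↔A).
p = 12/32 = 0.375000.
d = −0.75 · ln(1 − (4/3)·0.375000) = −0.75 · ln(0.500000) = −0.75 · (-0.693147) = 0.5199.

0.5199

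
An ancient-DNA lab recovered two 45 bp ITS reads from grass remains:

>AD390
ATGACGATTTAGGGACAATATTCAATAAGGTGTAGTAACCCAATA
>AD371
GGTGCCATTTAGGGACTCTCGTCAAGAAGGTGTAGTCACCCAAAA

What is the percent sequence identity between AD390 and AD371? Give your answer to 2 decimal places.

73.33%

Mismatches occur at site 1 (A↔G), site 2 (T↔G), site 3 (G↔T), site 4 (A↔G), site 6 (G↔C), site 17 (A↔T), site 18 (A↔C), site 20 (A↔C), site 21 (T↔G), site 26 (T↔G), site 37 (A↔C), site 44 (T↔A).
33 of the 45 sites match, so the percent identity is 33/45 × 100 = 73.33%.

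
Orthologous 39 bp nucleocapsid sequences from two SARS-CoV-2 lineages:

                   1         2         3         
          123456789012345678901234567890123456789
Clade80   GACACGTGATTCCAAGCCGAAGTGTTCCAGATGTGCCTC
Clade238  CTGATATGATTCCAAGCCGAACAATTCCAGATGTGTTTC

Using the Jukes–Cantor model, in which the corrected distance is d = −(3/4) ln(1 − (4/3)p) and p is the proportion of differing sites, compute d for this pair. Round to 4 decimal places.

0.3138

The sequences differ at positions 1 (G/C), 2 (A/T), 3 (C/G), 5 (C/T), 6 (G/A), 22 (G/C), 23 (T/A), 24 (G/A), 36 (C/T), 37 (C/T).
p = 10/39 = 0.256410.
d = −0.75 · ln(1 − (4/3)·0.256410) = −0.75 · ln(0.658120) = −0.75 · (-0.418368) = 0.3138.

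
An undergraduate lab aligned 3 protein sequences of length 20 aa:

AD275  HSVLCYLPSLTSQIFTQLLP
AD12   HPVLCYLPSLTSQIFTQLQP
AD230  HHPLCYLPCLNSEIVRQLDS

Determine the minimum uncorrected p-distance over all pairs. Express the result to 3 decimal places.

0.100

Pairwise Hamming distances:
  AD275 vs AD12: 2
  AD275 vs AD230: 9
  AD12 vs AD230: 9
The smallest is 2 mismatches, between AD275 and AD12; p = 2/20 = 0.100.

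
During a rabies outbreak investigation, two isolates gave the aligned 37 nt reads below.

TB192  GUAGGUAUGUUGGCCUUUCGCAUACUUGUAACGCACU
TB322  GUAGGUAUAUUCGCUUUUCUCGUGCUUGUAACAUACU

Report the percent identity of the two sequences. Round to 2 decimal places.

Differing sites — 9:G/A; 12:G/C; 15:C/U; 20:G/U; 22:A/G; 24:A/G; 33:G/A; 34:C/U.
29 of the 37 sites match, so the percent identity is 29/37 × 100 = 78.38%.

78.38%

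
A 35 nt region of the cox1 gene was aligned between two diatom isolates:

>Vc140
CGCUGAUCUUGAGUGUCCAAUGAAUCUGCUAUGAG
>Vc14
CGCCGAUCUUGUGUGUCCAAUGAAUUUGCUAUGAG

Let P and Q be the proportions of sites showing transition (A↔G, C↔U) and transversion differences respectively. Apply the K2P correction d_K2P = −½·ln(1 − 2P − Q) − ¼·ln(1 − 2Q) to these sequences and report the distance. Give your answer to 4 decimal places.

0.0918

The sequences differ at positions 4 (U/C, transition), 12 (A/U, transversion), 26 (C/U, transition).
Of the 3 differences, 2 transitions and 1 transversion over 35 sites: P = 2/35 = 0.057143, Q = 1/35 = 0.028571.
d = −0.5·ln(0.857143) − 0.25·ln(0.942858) = −0.5·(-0.154151) − 0.25·(-0.058840) = 0.0918.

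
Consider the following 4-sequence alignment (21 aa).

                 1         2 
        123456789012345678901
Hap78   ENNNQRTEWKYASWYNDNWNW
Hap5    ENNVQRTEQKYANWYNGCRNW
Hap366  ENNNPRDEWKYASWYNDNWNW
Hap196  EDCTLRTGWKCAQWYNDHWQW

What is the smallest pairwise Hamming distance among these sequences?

Pairwise Hamming distances:
  Hap78 vs Hap5: 6
  Hap78 vs Hap366: 2
  Hap78 vs Hap196: 9
  Hap5 vs Hap366: 8
  Hap5 vs Hap196: 12
  Hap366 vs Hap196: 10
The smallest is 2, between Hap78 and Hap366.

2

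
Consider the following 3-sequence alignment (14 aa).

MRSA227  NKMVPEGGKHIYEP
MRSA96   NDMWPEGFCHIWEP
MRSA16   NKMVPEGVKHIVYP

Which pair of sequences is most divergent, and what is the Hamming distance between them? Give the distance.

6

Pairwise Hamming distances:
  MRSA227 vs MRSA96: 5
  MRSA227 vs MRSA16: 3
  MRSA96 vs MRSA16: 6
The largest is 6, between MRSA96 and MRSA16.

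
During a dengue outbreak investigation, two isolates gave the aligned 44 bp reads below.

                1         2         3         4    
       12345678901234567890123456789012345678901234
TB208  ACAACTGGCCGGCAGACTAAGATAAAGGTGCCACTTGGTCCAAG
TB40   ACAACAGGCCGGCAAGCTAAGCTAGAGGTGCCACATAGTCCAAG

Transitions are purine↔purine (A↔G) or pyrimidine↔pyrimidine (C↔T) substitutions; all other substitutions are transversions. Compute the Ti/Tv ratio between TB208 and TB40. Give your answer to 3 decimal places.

1.333

The sequences differ at positions 6 (T/A, transversion), 15 (G/A, transition), 16 (A/G, transition), 22 (A/C, transversion), 25 (A/G, transition), 35 (T/A, transversion), 37 (G/A, transition).
Of the 7 differences, 4 transitions and 3 transversions, so Ti/Tv = 4/3 = 1.333.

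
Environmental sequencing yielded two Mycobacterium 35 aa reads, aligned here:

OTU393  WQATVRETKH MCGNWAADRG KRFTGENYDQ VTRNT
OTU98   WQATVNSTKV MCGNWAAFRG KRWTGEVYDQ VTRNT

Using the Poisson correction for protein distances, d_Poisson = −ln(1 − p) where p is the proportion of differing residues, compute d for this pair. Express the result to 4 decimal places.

Differing sites — 6:R/N; 7:E/S; 10:H/V; 18:D/F; 23:F/W; 27:N/V.
p = 6/35 = 0.171429.
d = −ln(1 − 0.171429) = −ln(0.828571) = 0.1881.

0.1881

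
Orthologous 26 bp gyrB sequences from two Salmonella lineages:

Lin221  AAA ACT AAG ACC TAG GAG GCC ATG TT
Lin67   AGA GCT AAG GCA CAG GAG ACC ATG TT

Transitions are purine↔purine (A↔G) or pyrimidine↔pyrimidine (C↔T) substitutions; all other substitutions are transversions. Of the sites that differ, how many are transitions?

The sequences differ at positions 2 (A/G, transition), 4 (A/G, transition), 10 (A/G, transition), 12 (C/A, transversion), 13 (T/C, transition), 19 (G/A, transition).
Of the 6 differences, 5 transitions and 1 transversion, so the answer is 5.

5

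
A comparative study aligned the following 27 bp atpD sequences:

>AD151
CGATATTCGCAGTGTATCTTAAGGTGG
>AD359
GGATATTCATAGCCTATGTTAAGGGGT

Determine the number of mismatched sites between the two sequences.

Differing sites — 1:C/G; 9:G/A; 10:C/T; 13:T/C; 14:G/C; 18:C/G; 25:T/G; 27:G/T.
That gives 8 mismatches out of 27 aligned sites, so the Hamming distance is 8.

8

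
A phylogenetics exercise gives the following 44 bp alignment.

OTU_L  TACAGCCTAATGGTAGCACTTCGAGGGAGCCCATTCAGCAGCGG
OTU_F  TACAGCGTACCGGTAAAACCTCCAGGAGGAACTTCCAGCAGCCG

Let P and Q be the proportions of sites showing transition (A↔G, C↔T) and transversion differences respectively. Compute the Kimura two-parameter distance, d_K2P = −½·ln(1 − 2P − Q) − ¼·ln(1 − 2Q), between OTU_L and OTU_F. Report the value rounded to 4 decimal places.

Differing sites — 7:C/G (Tv); 10:A/C (Tv); 11:T/C (Ti); 16:G/A (Ti); 17:C/A (Tv); 20:T/C (Ti); 23:G/C (Tv); 27:G/A (Ti); 28:A/G (Ti); 30:C/A (Tv); 31:C/A (Tv); 33:A/T (Tv); 35:T/C (Ti); 43:G/C (Tv).
Of the 14 differences, 6 transitions and 8 transversions over 44 sites: P = 6/44 = 0.136364, Q = 8/44 = 0.181818.
d = −0.5·ln(0.545454) − 0.25·ln(0.636364) = −0.5·(-0.606137) − 0.25·(-0.451985) = 0.4161.

0.4161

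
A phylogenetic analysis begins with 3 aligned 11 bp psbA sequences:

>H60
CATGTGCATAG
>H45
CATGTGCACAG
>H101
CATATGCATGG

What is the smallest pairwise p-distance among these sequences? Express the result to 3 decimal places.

Pairwise Hamming distances:
  H60 vs H45: 1
  H60 vs H101: 2
  H45 vs H101: 3
The smallest is 1 mismatch, between H60 and H45; p = 1/11 = 0.091.

0.091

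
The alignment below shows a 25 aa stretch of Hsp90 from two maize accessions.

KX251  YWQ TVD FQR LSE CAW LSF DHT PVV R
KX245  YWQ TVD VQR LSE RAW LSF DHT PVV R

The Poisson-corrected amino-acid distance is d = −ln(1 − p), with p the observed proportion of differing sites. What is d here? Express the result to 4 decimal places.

0.0834

Differing sites — 7:F/V; 13:C/R.
p = 2/25 = 0.080000.
d = −ln(1 − 0.080000) = −ln(0.920000) = 0.0834.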